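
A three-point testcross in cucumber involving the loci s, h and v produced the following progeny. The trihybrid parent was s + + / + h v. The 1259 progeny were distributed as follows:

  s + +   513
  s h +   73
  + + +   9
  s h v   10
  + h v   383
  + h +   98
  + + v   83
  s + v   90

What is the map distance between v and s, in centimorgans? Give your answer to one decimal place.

16.4 centimorgans

The two rarest classes, + + + and s h v, are the double crossovers. Comparing them with the parentals, only the s allele has switched, so s is the middle locus and the order is h – s – v.
Crossovers in the s–v interval produce the single-crossover classes s + v and + h + (90 + 98 = 188) plus the double crossovers (19).
RF(s–v) = (188 + 19) / 1259 = 207/1259 = 0.1644 → 16.4 centimorgans.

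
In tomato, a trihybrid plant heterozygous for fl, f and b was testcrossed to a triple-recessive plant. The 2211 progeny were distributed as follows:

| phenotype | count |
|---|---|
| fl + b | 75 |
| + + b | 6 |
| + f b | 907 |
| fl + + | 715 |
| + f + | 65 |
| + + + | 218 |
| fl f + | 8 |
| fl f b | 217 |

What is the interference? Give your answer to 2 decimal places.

The two most frequent reciprocal classes, + f b and fl + +, are the parental types, so the F1 was + f b / fl + +.
The two rarest classes, + + b and fl f +, are the double crossovers. Comparing them with the parentals, only the f allele has switched, so f is the middle locus and the order is b – f – fl.
b–f: (140 + 14)/2211 = 0.0697; f–fl: (435 + 14)/2211 = 0.2031.
Expected DCO frequency = 0.0697 × 0.2031 ≈ 0.01416; observed = 14/2211 ≈ 0.00633.
Coefficient of coincidence = 0.00633/0.01416 ≈ 0.45; interference = 1 − 0.45 = 0.55.

0.55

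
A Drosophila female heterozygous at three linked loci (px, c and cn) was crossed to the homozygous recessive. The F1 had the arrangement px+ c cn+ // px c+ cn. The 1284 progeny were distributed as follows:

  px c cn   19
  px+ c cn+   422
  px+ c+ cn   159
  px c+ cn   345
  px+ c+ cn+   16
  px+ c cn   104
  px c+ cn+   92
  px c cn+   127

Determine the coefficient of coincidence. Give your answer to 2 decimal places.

0.61

The two rarest classes, px+ c+ cn+ and px c cn, are the double crossovers. Comparing them with the parentals, only the c allele has switched, so c is the middle locus and the order is px – c – cn.
px–c: (286 + 35)/1284 = 0.2500; c–cn: (196 + 35)/1284 = 0.1799.
Expected DCO frequency = 0.2500 × 0.1799 ≈ 0.04498; observed = 35/1284 ≈ 0.02726.
Coefficient of coincidence = 0.02726/0.04498 ≈ 0.61.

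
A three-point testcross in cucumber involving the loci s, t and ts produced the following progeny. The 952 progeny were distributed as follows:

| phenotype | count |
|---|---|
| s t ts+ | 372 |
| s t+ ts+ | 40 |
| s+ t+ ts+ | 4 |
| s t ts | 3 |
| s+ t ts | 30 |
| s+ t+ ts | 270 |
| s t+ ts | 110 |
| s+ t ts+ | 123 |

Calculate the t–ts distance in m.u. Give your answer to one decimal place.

The two most frequent reciprocal classes, s+ t+ ts and s t ts+, are the parental types, so the F1 was s+ t+ ts / s t ts+.
The two rarest classes, s+ t+ ts+ and s t ts, are the double crossovers. Comparing them with the parentals, only the ts allele has switched, so ts is the middle locus and the order is s – ts – t.
Crossovers in the ts–t interval produce the single-crossover classes s+ t ts and s t+ ts+ (30 + 40 = 70) plus the double crossovers (7).
RF(ts–t) = (70 + 7) / 952 = 77/952 = 0.0809 → 8.1 m.u.

8.1 m.u.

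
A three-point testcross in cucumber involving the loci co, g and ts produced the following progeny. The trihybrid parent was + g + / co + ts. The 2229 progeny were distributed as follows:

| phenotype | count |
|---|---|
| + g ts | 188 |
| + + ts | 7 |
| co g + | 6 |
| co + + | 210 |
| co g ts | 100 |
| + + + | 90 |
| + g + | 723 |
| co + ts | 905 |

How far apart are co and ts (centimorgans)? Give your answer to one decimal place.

The two rarest classes, co g + and + + ts, are the double crossovers. Comparing them with the parentals, only the co allele has switched, so co is the middle locus and the order is g – co – ts.
Crossovers in the co–ts interval produce the single-crossover classes + g ts and co + + (188 + 210 = 398) plus the double crossovers (13).
RF(co–ts) = (398 + 13) / 2229 = 411/2229 = 0.1844 → 18.4 centimorgans.

18.4 centimorgans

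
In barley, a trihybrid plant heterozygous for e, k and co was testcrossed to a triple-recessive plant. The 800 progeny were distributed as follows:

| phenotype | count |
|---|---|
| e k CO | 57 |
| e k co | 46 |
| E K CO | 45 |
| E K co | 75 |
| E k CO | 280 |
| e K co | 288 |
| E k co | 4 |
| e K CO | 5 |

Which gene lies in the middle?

co

The two most frequent reciprocal classes, E k CO and e K co, are the parental types, so the F1 was E k CO / e K co.
The two rarest classes, E k co and e K CO, are the double crossovers. Comparing them with the parentals, only the co allele has switched, so co is the middle locus and the order is k – co – e.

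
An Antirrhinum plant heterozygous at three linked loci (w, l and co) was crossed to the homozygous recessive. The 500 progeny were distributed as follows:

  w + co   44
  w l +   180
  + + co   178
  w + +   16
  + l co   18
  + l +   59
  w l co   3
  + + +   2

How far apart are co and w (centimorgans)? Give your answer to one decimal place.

21.6 centimorgans

The two most frequent reciprocal classes, w l + and + + co, are the parental types, so the F1 was w l + / + + co.
The two rarest classes, w l co and + + +, are the double crossovers. Comparing them with the parentals, only the co allele has switched, so co is the middle locus and the order is l – co – w.
Crossovers in the co–w interval produce the single-crossover classes + l + and w + co (59 + 44 = 103) plus the double crossovers (5).
RF(co–w) = (103 + 5) / 500 = 108/500 = 0.2160 → 21.6 centimorgans.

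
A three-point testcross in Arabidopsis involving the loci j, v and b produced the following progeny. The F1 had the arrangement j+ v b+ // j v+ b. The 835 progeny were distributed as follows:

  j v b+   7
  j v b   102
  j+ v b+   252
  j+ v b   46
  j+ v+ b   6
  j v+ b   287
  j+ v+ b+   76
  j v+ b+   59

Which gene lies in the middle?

The two rarest classes, j v b+ and j+ v+ b, are the double crossovers. Comparing them with the parentals, only the j allele has switched, so j is the middle locus and the order is b – j – v.

j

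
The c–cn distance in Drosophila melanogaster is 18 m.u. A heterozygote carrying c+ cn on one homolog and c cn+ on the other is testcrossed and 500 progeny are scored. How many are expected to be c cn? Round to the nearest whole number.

45

A map distance of 18 m.u. corresponds to a recombination frequency of 0.180.
The F1 is c+ cn / c cn+, so c cn is a recombinant gamete class with expected frequency r/2 = 0.180/2 = 0.0900.
Expected number = 0.0900 × 500 = 45.00 ≈ 45.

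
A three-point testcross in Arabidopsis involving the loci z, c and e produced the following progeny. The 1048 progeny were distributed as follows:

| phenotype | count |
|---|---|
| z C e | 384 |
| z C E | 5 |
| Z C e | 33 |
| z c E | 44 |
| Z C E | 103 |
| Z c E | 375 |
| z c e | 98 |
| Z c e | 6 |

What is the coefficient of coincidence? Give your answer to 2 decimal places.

0.62

The two most frequent reciprocal classes, Z c E and z C e, are the parental types, so the F1 was Z c E / z C e.
The two rarest classes, Z c e and z C E, are the double crossovers. Comparing them with the parentals, only the e allele has switched, so e is the middle locus and the order is c – e – z.
c–e: (201 + 11)/1048 = 0.2023; e–z: (77 + 11)/1048 = 0.0840.
Expected DCO frequency = 0.2023 × 0.0840 ≈ 0.01699; observed = 11/1048 ≈ 0.01050.
Coefficient of coincidence = 0.01050/0.01699 ≈ 0.62.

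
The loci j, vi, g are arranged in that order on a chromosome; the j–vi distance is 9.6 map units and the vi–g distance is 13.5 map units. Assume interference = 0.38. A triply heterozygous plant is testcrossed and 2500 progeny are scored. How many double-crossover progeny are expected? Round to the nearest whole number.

20

Map distances give recombination frequencies of 0.096 and 0.135 for the two intervals.
With interference 0.38 (so coincidence = 0.62), expected double-crossover frequency = 0.096 × 0.135 × 0.62 = 0.00804.
Expected number = 0.00804 × 2500 = 20.09 ≈ 20.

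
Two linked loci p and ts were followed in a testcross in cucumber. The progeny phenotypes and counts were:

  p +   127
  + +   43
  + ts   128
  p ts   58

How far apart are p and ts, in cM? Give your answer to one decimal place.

The two most frequent classes, + ts (128) and p + (127), are the parental types, so the F1 was + ts / p +.
The recombinant classes are + + and p ts: 43 + 58 = 101.
Recombination frequency = 101/356 = 0.2837 ≈ 28.4%, i.e. 28.4 cM.

28.4 cM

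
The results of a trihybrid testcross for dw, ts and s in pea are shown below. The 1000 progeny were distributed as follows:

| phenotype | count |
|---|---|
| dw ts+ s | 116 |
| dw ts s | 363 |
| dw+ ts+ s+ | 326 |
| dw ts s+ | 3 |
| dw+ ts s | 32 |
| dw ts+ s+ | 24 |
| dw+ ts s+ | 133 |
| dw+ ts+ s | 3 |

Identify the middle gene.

s

The two most frequent reciprocal classes, dw+ ts+ s+ and dw ts s, are the parental types, so the F1 was dw+ ts+ s+ / dw ts s.
The two rarest classes, dw+ ts+ s and dw ts s+, are the double crossovers. Comparing them with the parentals, only the s allele has switched, so s is the middle locus and the order is ts – s – dw.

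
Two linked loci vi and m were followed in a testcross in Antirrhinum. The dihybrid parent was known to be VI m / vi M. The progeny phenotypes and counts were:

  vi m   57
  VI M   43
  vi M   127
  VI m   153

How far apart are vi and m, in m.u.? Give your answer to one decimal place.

26.3 m.u.

The recombinant classes are VI M and vi m: 43 + 57 = 100.
Recombination frequency = 100/380 = 0.2632 ≈ 26.3%, i.e. 26.3 m.u.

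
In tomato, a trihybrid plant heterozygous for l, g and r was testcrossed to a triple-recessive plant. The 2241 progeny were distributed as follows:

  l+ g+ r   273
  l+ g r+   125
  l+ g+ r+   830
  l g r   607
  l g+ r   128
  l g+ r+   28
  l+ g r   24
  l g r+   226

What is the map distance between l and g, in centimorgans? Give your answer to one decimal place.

13.6 centimorgans

The two most frequent reciprocal classes, l+ g+ r+ and l g r, are the parental types, so the F1 was l+ g+ r+ / l g r.
The two rarest classes, l g+ r+ and l+ g r, are the double crossovers. Comparing them with the parentals, only the l allele has switched, so l is the middle locus and the order is r – l – g.
Crossovers in the l–g interval produce the single-crossover classes l+ g r+ and l g+ r (125 + 128 = 253) plus the double crossovers (52).
RF(l–g) = (253 + 52) / 2241 = 305/2241 = 0.1361 → 13.6 centimorgans.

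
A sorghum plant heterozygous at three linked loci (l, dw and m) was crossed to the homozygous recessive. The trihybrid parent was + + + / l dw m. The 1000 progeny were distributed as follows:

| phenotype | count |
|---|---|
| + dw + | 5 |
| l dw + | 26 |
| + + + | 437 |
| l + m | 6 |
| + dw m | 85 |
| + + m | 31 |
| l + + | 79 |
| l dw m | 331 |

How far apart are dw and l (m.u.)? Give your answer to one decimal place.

The two rarest classes, + dw + and l + m, are the double crossovers. Comparing them with the parentals, only the dw allele has switched, so dw is the middle locus and the order is l – dw – m.
Crossovers in the l–dw interval produce the single-crossover classes l + + and + dw m (79 + 85 = 164) plus the double crossovers (11).
RF(l–dw) = (164 + 11) / 1000 = 175/1000 = 0.1750 → 17.5 m.u.

17.5 m.u.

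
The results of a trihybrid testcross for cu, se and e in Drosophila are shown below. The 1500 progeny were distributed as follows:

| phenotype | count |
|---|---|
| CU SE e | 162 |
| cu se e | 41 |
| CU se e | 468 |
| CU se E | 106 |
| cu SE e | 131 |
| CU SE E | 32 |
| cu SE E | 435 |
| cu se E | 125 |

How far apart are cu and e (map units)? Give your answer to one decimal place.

The two most frequent reciprocal classes, CU se e and cu SE E, are the parental types, so the F1 was CU se e / cu SE E.
The two rarest classes, cu se e and CU SE E, are the double crossovers. Comparing them with the parentals, only the cu allele has switched, so cu is the middle locus and the order is e – cu – se.
Crossovers in the e–cu interval produce the single-crossover classes CU se E and cu SE e (106 + 131 = 237) plus the double crossovers (73).
RF(e–cu) = (237 + 73) / 1500 = 310/1500 = 0.2067 → 20.7 map units.

20.7 map units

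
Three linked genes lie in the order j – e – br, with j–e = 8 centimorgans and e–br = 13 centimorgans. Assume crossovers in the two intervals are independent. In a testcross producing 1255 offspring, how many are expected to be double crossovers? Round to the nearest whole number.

Map distances give recombination frequencies of 0.080 and 0.130 for the two intervals.
With no interference, expected double-crossover frequency = 0.080 × 0.130 = 0.01040.
Expected number = 0.01040 × 1255 = 13.05 ≈ 13.

13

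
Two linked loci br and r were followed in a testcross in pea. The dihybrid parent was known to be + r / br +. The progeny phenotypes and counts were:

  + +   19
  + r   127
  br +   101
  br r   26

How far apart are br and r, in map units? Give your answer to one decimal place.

16.5 map units

The recombinant classes are + + and br r: 19 + 26 = 45.
Recombination frequency = 45/273 = 0.1648 ≈ 16.5%, i.e. 16.5 map units.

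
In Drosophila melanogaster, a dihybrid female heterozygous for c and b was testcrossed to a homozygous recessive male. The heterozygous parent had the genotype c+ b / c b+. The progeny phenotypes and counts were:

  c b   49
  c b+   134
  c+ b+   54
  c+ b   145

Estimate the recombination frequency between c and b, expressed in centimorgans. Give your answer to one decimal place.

The recombinant classes are c+ b+ and c b: 54 + 49 = 103.
Recombination frequency = 103/382 = 0.2696 ≈ 27.0%, i.e. 27.0 centimorgans.

27.0 centimorgans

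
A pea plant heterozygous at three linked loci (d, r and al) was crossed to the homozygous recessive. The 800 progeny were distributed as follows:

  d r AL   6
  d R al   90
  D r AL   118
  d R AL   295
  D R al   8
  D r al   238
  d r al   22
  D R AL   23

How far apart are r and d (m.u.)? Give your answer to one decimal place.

7.4 m.u.

The two most frequent reciprocal classes, D r al and d R AL, are the parental types, so the F1 was D r al / d R AL.
The two rarest classes, D R al and d r AL, are the double crossovers. Comparing them with the parentals, only the r allele has switched, so r is the middle locus and the order is d – r – al.
Crossovers in the d–r interval produce the single-crossover classes d r al and D R AL (22 + 23 = 45) plus the double crossovers (14).
RF(d–r) = (45 + 14) / 800 = 59/800 = 0.0737 → 7.4 m.u.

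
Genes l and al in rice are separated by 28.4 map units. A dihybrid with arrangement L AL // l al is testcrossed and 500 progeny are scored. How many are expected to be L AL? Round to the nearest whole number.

179

A map distance of 28.4 map units corresponds to a recombination frequency of 0.284.
The F1 is L AL / l al, so L AL is a parental gamete class with expected frequency (1 − r)/2 = 0.716/2 = 0.3580.
Expected number = 0.3580 × 500 = 179.00 ≈ 179.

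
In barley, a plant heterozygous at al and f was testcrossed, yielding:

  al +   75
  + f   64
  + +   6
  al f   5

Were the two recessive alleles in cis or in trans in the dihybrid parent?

The two most frequent classes are + f (64) and al + (75); these are the parental (non-recombinant) types.
So the F1 carried + f on one chromosome and al + on the other — the recessive alleles are on opposite chromosomes (trans / repulsion).

trans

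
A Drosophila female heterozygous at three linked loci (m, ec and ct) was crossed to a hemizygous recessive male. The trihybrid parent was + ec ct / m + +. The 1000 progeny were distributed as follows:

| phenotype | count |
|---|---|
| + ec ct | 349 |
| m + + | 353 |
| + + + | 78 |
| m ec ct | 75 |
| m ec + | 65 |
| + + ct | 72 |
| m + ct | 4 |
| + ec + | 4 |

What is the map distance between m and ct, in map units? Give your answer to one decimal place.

16.1 map units

The two rarest classes, + ec + and m + ct, are the double crossovers. Comparing them with the parentals, only the ct allele has switched, so ct is the middle locus and the order is m – ct – ec.
Crossovers in the m–ct interval produce the single-crossover classes m ec ct and + + + (75 + 78 = 153) plus the double crossovers (8).
RF(m–ct) = (153 + 8) / 1000 = 161/1000 = 0.1610 → 16.1 map units.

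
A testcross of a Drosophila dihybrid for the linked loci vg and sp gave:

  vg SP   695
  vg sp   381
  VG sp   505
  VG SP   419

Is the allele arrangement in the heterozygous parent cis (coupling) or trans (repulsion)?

trans

The two most frequent classes are VG sp (505) and vg SP (695); these are the parental (non-recombinant) types.
So the F1 carried VG sp on one chromosome and vg SP on the other — the recessive alleles are on opposite chromosomes (trans / repulsion).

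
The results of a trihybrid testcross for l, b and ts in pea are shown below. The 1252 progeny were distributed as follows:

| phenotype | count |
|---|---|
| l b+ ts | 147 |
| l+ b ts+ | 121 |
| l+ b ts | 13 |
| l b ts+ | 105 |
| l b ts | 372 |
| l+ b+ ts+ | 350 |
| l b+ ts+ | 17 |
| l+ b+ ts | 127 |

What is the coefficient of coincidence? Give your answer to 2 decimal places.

0.48

The two most frequent reciprocal classes, l+ b+ ts+ and l b ts, are the parental types, so the F1 was l+ b+ ts+ / l b ts.
The two rarest classes, l b+ ts+ and l+ b ts, are the double crossovers. Comparing them with the parentals, only the l allele has switched, so l is the middle locus and the order is ts – l – b.
ts–l: (232 + 30)/1252 = 0.2093; l–b: (268 + 30)/1252 = 0.2380.
Expected DCO frequency = 0.2093 × 0.2380 ≈ 0.04981; observed = 30/1252 ≈ 0.02396.
Coefficient of coincidence = 0.02396/0.04981 ≈ 0.48.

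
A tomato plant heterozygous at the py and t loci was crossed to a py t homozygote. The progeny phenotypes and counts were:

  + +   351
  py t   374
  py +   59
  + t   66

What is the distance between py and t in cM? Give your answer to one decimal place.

The two most frequent classes, + + (351) and py t (374), are the parental types, so the F1 was + + / py t.
The recombinant classes are + t and py +: 66 + 59 = 125.
Recombination frequency = 125/850 = 0.1471 ≈ 14.7%, i.e. 14.7 cM.

14.7 cM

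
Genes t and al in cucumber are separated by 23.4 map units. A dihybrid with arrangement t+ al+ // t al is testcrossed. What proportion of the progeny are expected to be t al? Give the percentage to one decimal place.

A map distance of 23.4 map units corresponds to a recombination frequency of 0.234.
The F1 is t+ al+ / t al, so t al is a parental gamete class with expected frequency (1 − r)/2 = 0.766/2 = 0.3830.
That is 0.3830 = 38.3% of the progeny.

38.3%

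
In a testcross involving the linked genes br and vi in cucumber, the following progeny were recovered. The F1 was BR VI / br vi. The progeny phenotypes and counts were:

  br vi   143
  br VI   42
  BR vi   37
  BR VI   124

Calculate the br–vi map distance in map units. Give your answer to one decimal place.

22.8 map units

The recombinant classes are BR vi and br VI: 37 + 42 = 79.
Recombination frequency = 79/346 = 0.2283 ≈ 22.8%, i.e. 22.8 map units.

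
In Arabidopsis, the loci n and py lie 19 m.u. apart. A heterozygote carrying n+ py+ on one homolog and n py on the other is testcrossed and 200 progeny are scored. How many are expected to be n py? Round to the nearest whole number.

81

A map distance of 19 m.u. corresponds to a recombination frequency of 0.190.
The F1 is n+ py+ / n py, so n py is a parental gamete class with expected frequency (1 − r)/2 = 0.810/2 = 0.4050.
Expected number = 0.4050 × 200 = 81.00 ≈ 81.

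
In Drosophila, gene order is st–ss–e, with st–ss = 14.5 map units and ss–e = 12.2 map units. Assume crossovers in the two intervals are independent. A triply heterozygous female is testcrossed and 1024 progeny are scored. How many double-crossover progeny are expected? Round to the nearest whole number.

18

Map distances give recombination frequencies of 0.145 and 0.122 for the two intervals.
With no interference, expected double-crossover frequency = 0.145 × 0.122 = 0.01769.
Expected number = 0.01769 × 1024 = 18.11 ≈ 18.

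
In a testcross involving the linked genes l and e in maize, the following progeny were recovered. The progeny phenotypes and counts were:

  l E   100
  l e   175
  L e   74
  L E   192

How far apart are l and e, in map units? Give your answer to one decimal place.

The two most frequent classes, L E (192) and l e (175), are the parental types, so the F1 was L E / l e.
The recombinant classes are L e and l E: 74 + 100 = 174.
Recombination frequency = 174/541 = 0.3216 ≈ 32.2%, i.e. 32.2 map units.

32.2 map units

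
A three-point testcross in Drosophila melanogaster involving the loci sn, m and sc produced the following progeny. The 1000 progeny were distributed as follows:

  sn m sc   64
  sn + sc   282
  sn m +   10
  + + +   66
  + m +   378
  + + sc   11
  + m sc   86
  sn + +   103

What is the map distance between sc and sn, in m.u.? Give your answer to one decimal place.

The two most frequent reciprocal classes, + m + and sn + sc, are the parental types, so the F1 was + m + / sn + sc.
The two rarest classes, sn m + and + + sc, are the double crossovers. Comparing them with the parentals, only the sn allele has switched, so sn is the middle locus and the order is sc – sn – m.
Crossovers in the sc–sn interval produce the single-crossover classes + m sc and sn + + (86 + 103 = 189) plus the double crossovers (21).
RF(sc–sn) = (189 + 21) / 1000 = 210/1000 = 0.2100 → 21.0 m.u.

21.0 m.u.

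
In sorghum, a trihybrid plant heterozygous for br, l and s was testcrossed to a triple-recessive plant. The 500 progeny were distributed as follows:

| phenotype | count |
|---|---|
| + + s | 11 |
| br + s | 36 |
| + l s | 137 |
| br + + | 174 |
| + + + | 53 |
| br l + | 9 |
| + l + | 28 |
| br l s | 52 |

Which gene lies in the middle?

The two most frequent reciprocal classes, + l s and br + +, are the parental types, so the F1 was + l s / br + +.
The two rarest classes, + + s and br l +, are the double crossovers. Comparing them with the parentals, only the l allele has switched, so l is the middle locus and the order is br – l – s.

l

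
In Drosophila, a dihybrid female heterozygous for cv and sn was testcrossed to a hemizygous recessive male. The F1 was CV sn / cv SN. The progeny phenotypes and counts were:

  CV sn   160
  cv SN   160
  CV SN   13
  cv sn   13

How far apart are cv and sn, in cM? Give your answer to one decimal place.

7.5 cM

The recombinant classes are CV SN and cv sn: 13 + 13 = 26.
Recombination frequency = 26/346 = 0.0751 ≈ 7.5%, i.e. 7.5 cM.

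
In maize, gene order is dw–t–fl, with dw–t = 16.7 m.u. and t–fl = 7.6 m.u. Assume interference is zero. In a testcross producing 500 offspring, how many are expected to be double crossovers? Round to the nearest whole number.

6

Map distances give recombination frequencies of 0.167 and 0.076 for the two intervals.
With no interference, expected double-crossover frequency = 0.167 × 0.076 = 0.01269.
Expected number = 0.01269 × 500 = 6.35 ≈ 6.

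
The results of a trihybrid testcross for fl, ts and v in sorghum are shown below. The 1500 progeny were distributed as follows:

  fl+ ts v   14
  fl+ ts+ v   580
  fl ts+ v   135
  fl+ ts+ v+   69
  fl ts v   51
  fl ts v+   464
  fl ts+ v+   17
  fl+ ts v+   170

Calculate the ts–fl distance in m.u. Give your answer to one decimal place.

22.4 m.u.

The two most frequent reciprocal classes, fl+ ts+ v and fl ts v+, are the parental types, so the F1 was fl+ ts+ v / fl ts v+.
The two rarest classes, fl+ ts v and fl ts+ v+, are the double crossovers. Comparing them with the parentals, only the ts allele has switched, so ts is the middle locus and the order is v – ts – fl.
Crossovers in the ts–fl interval produce the single-crossover classes fl ts+ v and fl+ ts v+ (135 + 170 = 305) plus the double crossovers (31).
RF(ts–fl) = (305 + 31) / 1500 = 336/1500 = 0.2240 → 22.4 m.u.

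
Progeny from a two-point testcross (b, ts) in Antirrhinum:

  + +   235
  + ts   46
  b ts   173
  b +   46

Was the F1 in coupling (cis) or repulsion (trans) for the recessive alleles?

The two most frequent classes are + + (235) and b ts (173); these are the parental (non-recombinant) types.
So the F1 carried + + on one chromosome and b ts on the other — the recessive alleles are on the same chromosome (cis / coupling).

cis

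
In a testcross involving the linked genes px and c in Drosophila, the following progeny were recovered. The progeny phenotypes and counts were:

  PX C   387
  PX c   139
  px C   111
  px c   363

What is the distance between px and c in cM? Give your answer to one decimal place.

The two most frequent classes, PX C (387) and px c (363), are the parental types, so the F1 was PX C / px c.
The recombinant classes are PX c and px C: 139 + 111 = 250.
Recombination frequency = 250/1000 = 0.2500 ≈ 25.0%, i.e. 25.0 cM.

25.0 cM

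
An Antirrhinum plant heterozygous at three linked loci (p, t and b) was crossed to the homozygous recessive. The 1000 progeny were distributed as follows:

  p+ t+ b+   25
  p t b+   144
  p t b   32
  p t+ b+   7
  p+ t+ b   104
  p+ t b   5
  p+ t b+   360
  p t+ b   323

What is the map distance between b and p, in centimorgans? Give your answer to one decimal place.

26.0 centimorgans

The two most frequent reciprocal classes, p t+ b and p+ t b+, are the parental types, so the F1 was p t+ b / p+ t b+.
The two rarest classes, p t+ b+ and p+ t b, are the double crossovers. Comparing them with the parentals, only the b allele has switched, so b is the middle locus and the order is p – b – t.
Crossovers in the p–b interval produce the single-crossover classes p+ t+ b and p t b+ (104 + 144 = 248) plus the double crossovers (12).
RF(p–b) = (248 + 12) / 1000 = 260/1000 = 0.2600 → 26.0 centimorgans.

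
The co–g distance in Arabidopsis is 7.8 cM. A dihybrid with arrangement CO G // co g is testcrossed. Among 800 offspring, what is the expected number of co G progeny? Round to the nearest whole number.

31

A map distance of 7.8 cM corresponds to a recombination frequency of 0.078.
The F1 is CO G / co g, so co G is a recombinant gamete class with expected frequency r/2 = 0.078/2 = 0.0390.
Expected number = 0.0390 × 800 = 31.20 ≈ 31.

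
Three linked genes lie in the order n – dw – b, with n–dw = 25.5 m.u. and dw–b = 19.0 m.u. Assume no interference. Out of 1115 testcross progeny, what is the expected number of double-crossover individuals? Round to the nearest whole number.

Map distances give recombination frequencies of 0.255 and 0.190 for the two intervals.
With no interference, expected double-crossover frequency = 0.255 × 0.190 = 0.04845.
Expected number = 0.04845 × 1115 = 54.02 ≈ 54.

54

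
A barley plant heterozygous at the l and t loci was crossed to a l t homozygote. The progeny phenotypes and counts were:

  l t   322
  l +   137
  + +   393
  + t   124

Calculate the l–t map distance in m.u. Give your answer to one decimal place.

26.7 m.u.

The two most frequent classes, + + (393) and l t (322), are the parental types, so the F1 was + + / l t.
The recombinant classes are + t and l +: 124 + 137 = 261.
Recombination frequency = 261/976 = 0.2674 ≈ 26.7%, i.e. 26.7 m.u.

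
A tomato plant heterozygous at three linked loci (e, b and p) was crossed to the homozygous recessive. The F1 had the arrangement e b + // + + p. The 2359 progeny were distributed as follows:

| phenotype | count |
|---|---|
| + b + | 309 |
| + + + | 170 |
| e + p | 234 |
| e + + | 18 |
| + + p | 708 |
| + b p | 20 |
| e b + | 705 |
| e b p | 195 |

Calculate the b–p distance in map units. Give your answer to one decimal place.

17.1 map units

The two rarest classes, e + + and + b p, are the double crossovers. Comparing them with the parentals, only the b allele has switched, so b is the middle locus and the order is e – b – p.
Crossovers in the b–p interval produce the single-crossover classes e b p and + + + (195 + 170 = 365) plus the double crossovers (38).
RF(b–p) = (365 + 38) / 2359 = 403/2359 = 0.1708 → 17.1 map units.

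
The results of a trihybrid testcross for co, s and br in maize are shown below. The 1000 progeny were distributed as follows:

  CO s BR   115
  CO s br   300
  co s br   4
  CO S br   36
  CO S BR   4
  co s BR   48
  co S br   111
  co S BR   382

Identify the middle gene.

co

The two most frequent reciprocal classes, co S BR and CO s br, are the parental types, so the F1 was co S BR / CO s br.
The two rarest classes, CO S BR and co s br, are the double crossovers. Comparing them with the parentals, only the co allele has switched, so co is the middle locus and the order is s – co – br.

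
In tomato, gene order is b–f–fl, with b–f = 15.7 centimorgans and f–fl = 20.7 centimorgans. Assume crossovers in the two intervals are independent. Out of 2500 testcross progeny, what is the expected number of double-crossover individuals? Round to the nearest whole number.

81

Map distances give recombination frequencies of 0.157 and 0.207 for the two intervals.
With no interference, expected double-crossover frequency = 0.157 × 0.207 = 0.03250.
Expected number = 0.03250 × 2500 = 81.25 ≈ 81.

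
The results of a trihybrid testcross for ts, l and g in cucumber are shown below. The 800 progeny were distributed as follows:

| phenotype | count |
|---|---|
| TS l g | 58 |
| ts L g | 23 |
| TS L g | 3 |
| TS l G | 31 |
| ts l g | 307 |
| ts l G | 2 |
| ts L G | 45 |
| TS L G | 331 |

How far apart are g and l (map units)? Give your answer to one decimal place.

The two most frequent reciprocal classes, TS L G and ts l g, are the parental types, so the F1 was TS L G / ts l g.
The two rarest classes, TS L g and ts l G, are the double crossovers. Comparing them with the parentals, only the g allele has switched, so g is the middle locus and the order is l – g – ts.
Crossovers in the l–g interval produce the single-crossover classes TS l G and ts L g (31 + 23 = 54) plus the double crossovers (5).
RF(l–g) = (54 + 5) / 800 = 59/800 = 0.0737 → 7.4 map units.

7.4 map units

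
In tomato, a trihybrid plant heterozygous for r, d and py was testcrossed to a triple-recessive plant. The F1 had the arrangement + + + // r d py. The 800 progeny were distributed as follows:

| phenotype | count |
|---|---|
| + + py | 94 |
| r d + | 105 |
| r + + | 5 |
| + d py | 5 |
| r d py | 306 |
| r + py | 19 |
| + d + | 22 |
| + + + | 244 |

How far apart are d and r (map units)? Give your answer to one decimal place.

The two rarest classes, r + + and + d py, are the double crossovers. Comparing them with the parentals, only the r allele has switched, so r is the middle locus and the order is d – r – py.
Crossovers in the d–r interval produce the single-crossover classes + d + and r + py (22 + 19 = 41) plus the double crossovers (10).
RF(d–r) = (41 + 10) / 800 = 51/800 = 0.0638 → 6.4 map units.

6.4 map units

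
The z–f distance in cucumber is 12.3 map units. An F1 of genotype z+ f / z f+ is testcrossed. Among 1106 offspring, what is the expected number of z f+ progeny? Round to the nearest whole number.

485

A map distance of 12.3 map units corresponds to a recombination frequency of 0.123.
The F1 is z+ f / z f+, so z f+ is a parental gamete class with expected frequency (1 − r)/2 = 0.877/2 = 0.4385.
Expected number = 0.4385 × 1106 = 484.98 ≈ 485.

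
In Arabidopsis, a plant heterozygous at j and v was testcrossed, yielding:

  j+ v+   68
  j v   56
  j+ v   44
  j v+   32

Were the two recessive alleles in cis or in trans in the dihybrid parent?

The two most frequent classes are j+ v+ (68) and j v (56); these are the parental (non-recombinant) types.
So the F1 carried j+ v+ on one chromosome and j v on the other — the recessive alleles are on the same chromosome (cis / coupling).

cis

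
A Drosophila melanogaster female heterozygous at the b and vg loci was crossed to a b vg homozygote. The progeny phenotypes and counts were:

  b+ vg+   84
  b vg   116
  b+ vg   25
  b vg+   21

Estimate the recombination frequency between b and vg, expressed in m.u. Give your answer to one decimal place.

The two most frequent classes, b+ vg+ (84) and b vg (116), are the parental types, so the F1 was b+ vg+ / b vg.
The recombinant classes are b+ vg and b vg+: 25 + 21 = 46.
Recombination frequency = 46/246 = 0.1870 ≈ 18.7%, i.e. 18.7 m.u.

18.7 m.u.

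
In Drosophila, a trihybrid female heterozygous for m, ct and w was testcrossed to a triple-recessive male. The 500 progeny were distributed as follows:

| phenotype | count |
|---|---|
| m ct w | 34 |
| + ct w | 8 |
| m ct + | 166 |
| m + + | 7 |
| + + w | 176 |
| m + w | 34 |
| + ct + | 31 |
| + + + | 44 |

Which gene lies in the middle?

The two most frequent reciprocal classes, m ct + and + + w, are the parental types, so the F1 was m ct + / + + w.
The two rarest classes, m + + and + ct w, are the double crossovers. Comparing them with the parentals, only the ct allele has switched, so ct is the middle locus and the order is m – ct – w.

ct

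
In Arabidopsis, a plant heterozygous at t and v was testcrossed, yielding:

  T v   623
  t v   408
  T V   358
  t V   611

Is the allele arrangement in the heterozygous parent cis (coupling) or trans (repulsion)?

The two most frequent classes are T v (623) and t V (611); these are the parental (non-recombinant) types.
So the F1 carried T v on one chromosome and t V on the other — the recessive alleles are on opposite chromosomes (trans / repulsion).

trans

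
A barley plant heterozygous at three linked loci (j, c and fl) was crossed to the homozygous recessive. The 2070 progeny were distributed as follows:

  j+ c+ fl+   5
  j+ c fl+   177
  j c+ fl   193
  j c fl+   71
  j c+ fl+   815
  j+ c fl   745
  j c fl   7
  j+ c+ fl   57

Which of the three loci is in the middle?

The two most frequent reciprocal classes, j+ c fl and j c+ fl+, are the parental types, so the F1 was j+ c fl / j c+ fl+.
The two rarest classes, j c fl and j+ c+ fl+, are the double crossovers. Comparing them with the parentals, only the j allele has switched, so j is the middle locus and the order is c – j – fl.

j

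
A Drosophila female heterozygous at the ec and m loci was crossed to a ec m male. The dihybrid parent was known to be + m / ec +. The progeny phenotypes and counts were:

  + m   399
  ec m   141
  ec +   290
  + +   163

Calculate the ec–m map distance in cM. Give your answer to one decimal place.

30.6 cM

The recombinant classes are + + and ec m: 163 + 141 = 304.
Recombination frequency = 304/993 = 0.3061 ≈ 30.6%, i.e. 30.6 cM.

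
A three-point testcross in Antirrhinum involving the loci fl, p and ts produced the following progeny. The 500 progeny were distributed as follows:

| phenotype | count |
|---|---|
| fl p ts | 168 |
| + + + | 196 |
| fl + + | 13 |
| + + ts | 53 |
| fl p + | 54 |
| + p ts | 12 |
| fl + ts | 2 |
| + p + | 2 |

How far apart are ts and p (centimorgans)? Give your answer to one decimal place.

The two most frequent reciprocal classes, fl p ts and + + +, are the parental types, so the F1 was fl p ts / + + +.
The two rarest classes, fl + ts and + p +, are the double crossovers. Comparing them with the parentals, only the p allele has switched, so p is the middle locus and the order is ts – p – fl.
Crossovers in the ts–p interval produce the single-crossover classes fl p + and + + ts (54 + 53 = 107) plus the double crossovers (4).
RF(ts–p) = (107 + 4) / 500 = 111/500 = 0.2220 → 22.2 centimorgans.

22.2 centimorgans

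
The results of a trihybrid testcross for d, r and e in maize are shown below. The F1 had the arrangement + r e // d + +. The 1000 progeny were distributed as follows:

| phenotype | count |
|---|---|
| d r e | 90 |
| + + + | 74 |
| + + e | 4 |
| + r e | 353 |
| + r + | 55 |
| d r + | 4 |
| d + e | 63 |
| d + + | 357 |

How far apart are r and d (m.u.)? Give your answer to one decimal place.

17.2 m.u.

The two rarest classes, + + e and d r +, are the double crossovers. Comparing them with the parentals, only the r allele has switched, so r is the middle locus and the order is e – r – d.
Crossovers in the r–d interval produce the single-crossover classes d r e and + + + (90 + 74 = 164) plus the double crossovers (8).
RF(r–d) = (164 + 8) / 1000 = 172/1000 = 0.1720 → 17.2 m.u.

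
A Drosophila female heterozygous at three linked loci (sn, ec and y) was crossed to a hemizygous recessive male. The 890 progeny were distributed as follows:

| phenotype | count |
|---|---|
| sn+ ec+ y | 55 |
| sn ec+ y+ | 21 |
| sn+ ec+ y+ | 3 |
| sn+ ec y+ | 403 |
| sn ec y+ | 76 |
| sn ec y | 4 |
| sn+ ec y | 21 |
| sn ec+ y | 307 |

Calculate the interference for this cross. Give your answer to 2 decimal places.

The two most frequent reciprocal classes, sn ec+ y and sn+ ec y+, are the parental types, so the F1 was sn ec+ y / sn+ ec y+.
The two rarest classes, sn ec y and sn+ ec+ y+, are the double crossovers. Comparing them with the parentals, only the ec allele has switched, so ec is the middle locus and the order is sn – ec – y.
sn–ec: (131 + 7)/890 = 0.1551; ec–y: (42 + 7)/890 = 0.0551.
Expected DCO frequency = 0.1551 × 0.0551 ≈ 0.00855; observed = 7/890 ≈ 0.00787.
Coefficient of coincidence = 0.00787/0.00855 ≈ 0.92; interference = 1 − 0.92 = 0.08.

0.08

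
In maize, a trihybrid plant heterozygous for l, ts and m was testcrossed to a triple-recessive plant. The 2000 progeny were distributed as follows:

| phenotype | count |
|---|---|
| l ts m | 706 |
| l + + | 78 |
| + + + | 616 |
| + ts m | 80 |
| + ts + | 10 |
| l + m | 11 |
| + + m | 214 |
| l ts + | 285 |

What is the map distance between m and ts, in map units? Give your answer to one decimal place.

26.0 map units

The two most frequent reciprocal classes, l ts m and + + +, are the parental types, so the F1 was l ts m / + + +.
The two rarest classes, l + m and + ts +, are the double crossovers. Comparing them with the parentals, only the ts allele has switched, so ts is the middle locus and the order is l – ts – m.
Crossovers in the ts–m interval produce the single-crossover classes l ts + and + + m (285 + 214 = 499) plus the double crossovers (21).
RF(ts–m) = (499 + 21) / 2000 = 520/2000 = 0.2600 → 26.0 map units.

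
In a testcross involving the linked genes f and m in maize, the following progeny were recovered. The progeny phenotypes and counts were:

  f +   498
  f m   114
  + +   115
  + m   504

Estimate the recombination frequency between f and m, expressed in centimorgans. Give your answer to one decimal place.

The two most frequent classes, + m (504) and f + (498), are the parental types, so the F1 was + m / f +.
The recombinant classes are + + and f m: 115 + 114 = 229.
Recombination frequency = 229/1231 = 0.1860 ≈ 18.6%, i.e. 18.6 centimorgans.

18.6 centimorgans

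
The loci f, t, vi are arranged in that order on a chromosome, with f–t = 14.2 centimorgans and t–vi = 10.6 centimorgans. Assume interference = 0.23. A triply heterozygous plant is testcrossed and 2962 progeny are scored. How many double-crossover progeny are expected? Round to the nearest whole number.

Map distances give recombination frequencies of 0.142 and 0.106 for the two intervals.
With interference 0.23 (so coincidence = 0.77), expected double-crossover frequency = 0.142 × 0.106 × 0.77 = 0.01159.
Expected number = 0.01159 × 2962 = 34.33 ≈ 34.

34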